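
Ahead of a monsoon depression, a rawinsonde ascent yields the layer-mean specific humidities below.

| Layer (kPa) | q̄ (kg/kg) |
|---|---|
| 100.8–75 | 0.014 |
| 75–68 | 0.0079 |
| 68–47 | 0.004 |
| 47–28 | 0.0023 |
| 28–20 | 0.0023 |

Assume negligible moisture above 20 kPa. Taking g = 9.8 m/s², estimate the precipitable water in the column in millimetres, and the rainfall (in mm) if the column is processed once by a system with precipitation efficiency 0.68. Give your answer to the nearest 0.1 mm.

Precipitable water is the column-integrated vapour mass per unit area: PW = (1/g) Σ q̄ Δp, with q in kg/kg and Δp in Pa (1 kg/m² of water = 1 mm).
Layer 100.8–75 kPa: Δp = 258 hPa = 25800 Pa, q̄ = 0.014 kg/kg → 0.014 × 25800 / 9.8 = 36.86 mm
Layer 75–68 kPa: Δp = 70 hPa = 7000 Pa, q̄ = 0.0079 kg/kg → 0.0079 × 7000 / 9.8 = 5.64 mm
Layer 68–47 kPa: Δp = 210 hPa = 21000 Pa, q̄ = 0.004 kg/kg → 0.004 × 21000 / 9.8 = 8.57 mm
Layer 47–28 kPa: Δp = 190 hPa = 19000 Pa, q̄ = 0.0023 kg/kg → 0.0023 × 19000 / 9.8 = 4.46 mm
Layer 28–20 kPa: Δp = 80 hPa = 8000 Pa, q̄ = 0.0023 kg/kg → 0.0023 × 8000 / 9.8 = 1.88 mm
PW = 36.86 + 5.64 + 8.57 + 4.46 + 1.88 = 57.41 ≈ 57.4 mm.
Rainfall = ε × PW = 0.68 × 57.4 = 39.0 mm.

PW ≈ 57.4 mm; rainfall ≈ 39.0 mm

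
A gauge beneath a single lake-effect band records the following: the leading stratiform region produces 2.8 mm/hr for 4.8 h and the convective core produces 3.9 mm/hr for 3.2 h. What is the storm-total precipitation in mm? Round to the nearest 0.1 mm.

total ≈ 25.9 mm

Total = Σ Rᵢ Δtᵢ = 2.8 × 4.8 + 3.9 × 3.2
      = 13.44 + 12.48 = 25.9 mm.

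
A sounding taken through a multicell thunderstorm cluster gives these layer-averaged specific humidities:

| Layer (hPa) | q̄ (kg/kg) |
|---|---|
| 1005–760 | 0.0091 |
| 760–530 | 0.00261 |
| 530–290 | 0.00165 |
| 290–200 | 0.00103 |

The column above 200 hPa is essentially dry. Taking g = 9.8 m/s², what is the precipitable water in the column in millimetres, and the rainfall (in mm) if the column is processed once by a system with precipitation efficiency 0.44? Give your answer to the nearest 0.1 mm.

PW ≈ 33.9 mm; rainfall ≈ 14.9 mm

Precipitable water is the column-integrated vapour mass per unit area: PW = (1/g) Σ q̄ Δp, with q in kg/kg and Δp in Pa (1 kg/m² of water = 1 mm).
Layer 1005–760 hPa: Δp = 245 hPa = 24500 Pa, q̄ = 0.0091 kg/kg → 0.0091 × 24500 / 9.8 = 22.75 mm
Layer 760–530 hPa: Δp = 230 hPa = 23000 Pa, q̄ = 0.00261 kg/kg → 0.00261 × 23000 / 9.8 = 6.13 mm
Layer 530–290 hPa: Δp = 240 hPa = 24000 Pa, q̄ = 0.00165 kg/kg → 0.00165 × 24000 / 9.8 = 4.04 mm
Layer 290–200 hPa: Δp = 90 hPa = 9000 Pa, q̄ = 0.00103 kg/kg → 0.00103 × 9000 / 9.8 = 0.95 mm
PW = 22.75 + 6.13 + 4.04 + 0.95 = 33.87 ≈ 33.9 mm.
Rainfall = ε × PW = 0.44 × 33.9 = 14.9 mm.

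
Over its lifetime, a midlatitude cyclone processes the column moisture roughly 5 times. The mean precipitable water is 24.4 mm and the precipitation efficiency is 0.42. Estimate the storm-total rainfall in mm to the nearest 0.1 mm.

rainfall ≈ 51.2 mm

Each cycle deposits ε × PW = 0.42 × 24.4 = 10.248 mm.
Over 5 cycles: 5 × 10.248 = 51.2 mm.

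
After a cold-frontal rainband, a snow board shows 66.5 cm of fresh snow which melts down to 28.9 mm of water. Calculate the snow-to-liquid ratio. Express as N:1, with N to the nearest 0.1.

Ratio = snow depth / SWE = 665 mm / 28.9 mm = 23.0, i.e. 23.0:1.

ratio ≈ 23.0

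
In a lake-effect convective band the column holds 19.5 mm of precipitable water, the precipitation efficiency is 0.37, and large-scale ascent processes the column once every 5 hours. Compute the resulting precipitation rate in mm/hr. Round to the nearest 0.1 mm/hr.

R ≈ 1.4 mm/hr

Each overturning extracts ε × PW = 0.37 × 19.5 = 7.215 mm.
Rate = ε·PW / τ = 7.215 / 5 h = 1.4 mm/hr.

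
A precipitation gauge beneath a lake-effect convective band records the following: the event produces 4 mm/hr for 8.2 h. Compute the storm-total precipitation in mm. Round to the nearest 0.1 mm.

total ≈ 32.8 mm

Total = Σ Rᵢ Δtᵢ = 4 × 8.2
      = 32.8 = 32.8 mm.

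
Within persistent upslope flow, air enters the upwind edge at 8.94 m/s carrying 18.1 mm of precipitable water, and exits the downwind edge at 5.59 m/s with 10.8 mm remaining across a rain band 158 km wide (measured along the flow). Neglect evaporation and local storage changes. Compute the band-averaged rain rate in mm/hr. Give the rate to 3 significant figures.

Column moisture flux per unit crosswind length is F = V × PW.
Inflow: F_in = 8.94 × 18.1 = 161.814 mm·m/s
Outflow: F_out = 5.59 × 10.8 = 60.372 mm·m/s
Steady-state rate R = (F_in − F_out)/L = (161.814 − 60.372) / 158000 m = 6.420e-04 mm/s.
R = 6.420e-04 × 3600 = 2.31 mm/hr.

R ≈ 2.31 mm/hr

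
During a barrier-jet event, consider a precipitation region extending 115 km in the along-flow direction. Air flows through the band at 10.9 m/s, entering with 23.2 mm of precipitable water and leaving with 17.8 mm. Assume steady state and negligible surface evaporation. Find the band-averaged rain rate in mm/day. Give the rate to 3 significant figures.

R ≈ 44.2 mm/day

Column moisture flux per unit crosswind length is F = V × PW.
Inflow: F_in = 10.9 × 23.2 = 252.88 mm·m/s
Outflow: F_out = 10.9 × 17.8 = 194.02 mm·m/s
Steady-state rate R = (F_in − F_out)/L = (252.88 − 194.02) / 115000 m = 5.118e-04 mm/s.
R = 5.118e-04 × 3600 × 24 = 44.2 mm/day.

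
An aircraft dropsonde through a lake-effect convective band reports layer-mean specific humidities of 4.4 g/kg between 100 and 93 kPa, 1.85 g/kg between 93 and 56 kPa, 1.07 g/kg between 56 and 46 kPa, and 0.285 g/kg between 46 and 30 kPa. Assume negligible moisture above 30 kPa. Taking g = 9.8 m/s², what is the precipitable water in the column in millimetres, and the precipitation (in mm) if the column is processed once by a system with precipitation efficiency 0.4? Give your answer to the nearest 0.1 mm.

PW ≈ 11.7 mm; precipitation ≈ 4.7 mm

Precipitable water is the column-integrated vapour mass per unit area: PW = (1/g) Σ q̄ Δp, with q in kg/kg and Δp in Pa (1 kg/m² of water = 1 mm).
Layer 100–93 kPa: Δp = 70 hPa = 7000 Pa, q̄ = 0.0044 kg/kg → 0.0044 × 7000 / 9.8 = 3.14 mm
Layer 93–56 kPa: Δp = 370 hPa = 37000 Pa, q̄ = 0.00185 kg/kg → 0.00185 × 37000 / 9.8 = 6.98 mm
Layer 56–46 kPa: Δp = 100 hPa = 10000 Pa, q̄ = 0.00107 kg/kg → 0.00107 × 10000 / 9.8 = 1.09 mm
Layer 46–30 kPa: Δp = 160 hPa = 16000 Pa, q̄ = 0.000285 kg/kg → 0.000285 × 16000 / 9.8 = 0.47 mm
PW = 3.14 + 6.98 + 1.09 + 0.47 = 11.68 ≈ 11.7 mm.
Precipitation = ε × PW = 0.4 × 11.7 = 4.7 mm.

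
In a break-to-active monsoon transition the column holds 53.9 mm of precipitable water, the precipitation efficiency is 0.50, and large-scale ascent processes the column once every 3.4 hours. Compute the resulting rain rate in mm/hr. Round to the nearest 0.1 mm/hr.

Each overturning extracts ε × PW = 0.50 × 53.9 = 26.95 mm.
Rate = ε·PW / τ = 26.95 / 3.4 h = 7.9 mm/hr.

R ≈ 7.9 mm/hr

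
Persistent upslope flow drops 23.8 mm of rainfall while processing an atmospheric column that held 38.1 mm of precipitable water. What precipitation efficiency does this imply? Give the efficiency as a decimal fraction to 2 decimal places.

ε ≈ 0.62

ε = rainfall / PW = 23.8 / 38.1 = 0.62.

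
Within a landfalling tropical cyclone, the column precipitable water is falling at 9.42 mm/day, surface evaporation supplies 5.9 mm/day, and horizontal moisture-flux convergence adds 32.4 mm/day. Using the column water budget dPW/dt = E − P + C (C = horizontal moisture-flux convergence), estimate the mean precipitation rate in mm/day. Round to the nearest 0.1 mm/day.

dPW/dt = -9.42 mm/day.
P = E + C − dPW/dt = 5.9 + (32.4) − (-9.42) = 47.7 mm/day.

P ≈ 47.7 mm/day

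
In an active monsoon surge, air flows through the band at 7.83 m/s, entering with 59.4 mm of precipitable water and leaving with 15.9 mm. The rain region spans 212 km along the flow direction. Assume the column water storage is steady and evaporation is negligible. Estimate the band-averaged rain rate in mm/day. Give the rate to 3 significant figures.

Column moisture flux per unit crosswind length is F = V × PW.
Inflow: F_in = 7.83 × 59.4 = 465.102 mm·m/s
Outflow: F_out = 7.83 × 15.9 = 124.497 mm·m/s
Steady-state rate R = (F_in − F_out)/L = (465.102 − 124.497) / 212000 m = 1.607e-03 mm/s.
R = 1.607e-03 × 3600 × 24 = 139 mm/day.

R ≈ 139 mm/day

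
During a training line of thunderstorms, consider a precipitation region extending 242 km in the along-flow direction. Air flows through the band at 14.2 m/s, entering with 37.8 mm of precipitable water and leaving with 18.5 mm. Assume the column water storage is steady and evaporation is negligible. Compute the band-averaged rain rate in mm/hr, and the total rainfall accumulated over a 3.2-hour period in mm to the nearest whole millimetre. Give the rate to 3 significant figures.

R ≈ 4.08 mm/hr; total ≈ 13 mm

Column moisture flux per unit crosswind length is F = V × PW.
Inflow: F_in = 14.2 × 37.8 = 536.76 mm·m/s
Outflow: F_out = 14.2 × 18.5 = 262.7 mm·m/s
Steady-state rate R = (F_in − F_out)/L = (536.76 − 262.7) / 242000 m = 1.132e-03 mm/s.
R = 1.132e-03 × 3600 = 4.08 mm/hr.
Over 3.2 h: total = 4.08 × 3.2 = 13.056 ≈ 13 mm.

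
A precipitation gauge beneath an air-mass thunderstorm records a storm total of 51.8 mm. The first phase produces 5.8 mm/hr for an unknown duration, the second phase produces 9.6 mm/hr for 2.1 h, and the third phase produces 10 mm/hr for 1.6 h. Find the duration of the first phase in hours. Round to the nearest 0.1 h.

Known phases: 9.6 × 2.1 + 10 × 1.6 = 20.16 + 16 = 36.16 mm.
Remaining depth = 51.8 − 36.16 = 15.64 mm.
Duration = 15.64 / 5.8 = 2.7 h.

duration ≈ 2.7 h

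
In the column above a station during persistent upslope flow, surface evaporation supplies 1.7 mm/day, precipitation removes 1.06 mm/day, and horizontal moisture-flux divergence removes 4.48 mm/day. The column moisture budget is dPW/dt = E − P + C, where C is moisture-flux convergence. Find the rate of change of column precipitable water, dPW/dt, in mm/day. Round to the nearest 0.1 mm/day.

dPW/dt ≈ -3.8 mm/day

dPW/dt = E − P + C = 1.7 − 1.06 + (-4.48) = -3.8 mm/day.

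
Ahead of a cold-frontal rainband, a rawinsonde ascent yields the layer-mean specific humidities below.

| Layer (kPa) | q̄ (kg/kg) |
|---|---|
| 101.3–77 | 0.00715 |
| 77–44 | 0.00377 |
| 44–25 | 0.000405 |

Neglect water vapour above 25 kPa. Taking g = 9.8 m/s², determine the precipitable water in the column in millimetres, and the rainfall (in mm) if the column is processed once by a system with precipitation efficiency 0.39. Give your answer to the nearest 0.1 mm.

PW ≈ 31.2 mm; rainfall ≈ 12.2 mm

Precipitable water is the column-integrated vapour mass per unit area: PW = (1/g) Σ q̄ Δp, with q in kg/kg and Δp in Pa (1 kg/m² of water = 1 mm).
Layer 101.3–77 kPa: Δp = 243 hPa = 24300 Pa, q̄ = 0.00715 kg/kg → 0.00715 × 24300 / 9.8 = 17.73 mm
Layer 77–44 kPa: Δp = 330 hPa = 33000 Pa, q̄ = 0.00377 kg/kg → 0.00377 × 33000 / 9.8 = 12.69 mm
Layer 44–25 kPa: Δp = 190 hPa = 19000 Pa, q̄ = 0.000405 kg/kg → 0.000405 × 19000 / 9.8 = 0.79 mm
PW = 17.73 + 12.69 + 0.79 = 31.21 ≈ 31.2 mm.
Rainfall = ε × PW = 0.39 × 31.2 = 12.2 mm.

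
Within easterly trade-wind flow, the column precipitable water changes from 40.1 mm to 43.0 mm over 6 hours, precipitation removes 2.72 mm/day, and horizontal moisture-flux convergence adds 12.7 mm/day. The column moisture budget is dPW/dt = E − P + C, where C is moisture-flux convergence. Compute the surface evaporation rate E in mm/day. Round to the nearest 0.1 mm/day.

E ≈ 1.6 mm/day

dPW/dt = (43.0 − 40.1) mm / (6/24 day) = +11.600 mm/day.
E = dPW/dt + P − C = (+11.600) + 2.72 − (12.7) = 1.6 mm/day.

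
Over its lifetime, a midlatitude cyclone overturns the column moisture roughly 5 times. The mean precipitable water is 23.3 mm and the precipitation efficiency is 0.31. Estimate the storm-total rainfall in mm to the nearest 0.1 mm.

rainfall ≈ 36.1 mm

Each cycle deposits ε × PW = 0.31 × 23.3 = 7.223 mm.
Over 5 cycles: 5 × 7.223 = 36.1 mm.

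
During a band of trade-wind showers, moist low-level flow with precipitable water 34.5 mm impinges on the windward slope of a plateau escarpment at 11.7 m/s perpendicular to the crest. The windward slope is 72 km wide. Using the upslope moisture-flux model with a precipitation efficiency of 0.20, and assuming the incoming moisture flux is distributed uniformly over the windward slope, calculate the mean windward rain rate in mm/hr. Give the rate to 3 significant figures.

Incoming column moisture flux per unit ridge length: F = V × PW = 11.7 × 34.5 = 403.65 mm·m/s.
Spread over the 72 km slope with efficiency ε = 0.20: R = ε·F/W = 0.20 × 403.65 / 72000 m = 1.121e-03 mm/s.
R = 1.121e-03 × 3600 = 4.04 mm/hr.

R ≈ 4.04 mm/hr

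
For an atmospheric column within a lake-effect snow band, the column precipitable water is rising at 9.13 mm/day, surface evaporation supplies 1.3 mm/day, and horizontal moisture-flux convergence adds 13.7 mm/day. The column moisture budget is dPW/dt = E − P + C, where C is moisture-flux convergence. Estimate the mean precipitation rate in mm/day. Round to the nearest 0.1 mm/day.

P ≈ 5.9 mm/day

dPW/dt = +9.13 mm/day.
P = E + C − dPW/dt = 1.3 + (13.7) − (+9.13) = 5.9 mm/day.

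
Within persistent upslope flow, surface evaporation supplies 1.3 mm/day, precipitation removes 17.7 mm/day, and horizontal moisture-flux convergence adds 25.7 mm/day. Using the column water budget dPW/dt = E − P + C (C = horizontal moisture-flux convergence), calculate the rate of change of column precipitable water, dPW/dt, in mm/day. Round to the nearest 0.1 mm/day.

dPW/dt = E − P + C = 1.3 − 17.7 + (25.7) = 9.3 mm/day.

dPW/dt ≈ 9.3 mm/day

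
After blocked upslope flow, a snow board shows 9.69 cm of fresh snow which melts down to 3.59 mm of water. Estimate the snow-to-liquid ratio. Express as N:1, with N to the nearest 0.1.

Ratio = snow depth / SWE = 96.9 mm / 3.59 mm = 27.0, i.e. 27.0:1.

ratio ≈ 27.0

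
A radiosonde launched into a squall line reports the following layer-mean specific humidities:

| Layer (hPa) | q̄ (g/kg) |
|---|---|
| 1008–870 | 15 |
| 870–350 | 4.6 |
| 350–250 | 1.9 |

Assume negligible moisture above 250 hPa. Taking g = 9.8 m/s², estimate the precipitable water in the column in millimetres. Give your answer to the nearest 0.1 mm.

Precipitable water is the column-integrated vapour mass per unit area: PW = (1/g) Σ q̄ Δp, with q in kg/kg and Δp in Pa (1 kg/m² of water = 1 mm).
Layer 1008–870 hPa: Δp = 138 hPa = 13800 Pa, q̄ = 0.015 kg/kg → 0.015 × 13800 / 9.8 = 21.12 mm
Layer 870–350 hPa: Δp = 520 hPa = 52000 Pa, q̄ = 0.0046 kg/kg → 0.0046 × 52000 / 9.8 = 24.41 mm
Layer 350–250 hPa: Δp = 100 hPa = 10000 Pa, q̄ = 0.0019 kg/kg → 0.0019 × 10000 / 9.8 = 1.94 mm
PW = 21.12 + 24.41 + 1.94 = 47.47 ≈ 47.5 mm.

PW ≈ 47.5 mm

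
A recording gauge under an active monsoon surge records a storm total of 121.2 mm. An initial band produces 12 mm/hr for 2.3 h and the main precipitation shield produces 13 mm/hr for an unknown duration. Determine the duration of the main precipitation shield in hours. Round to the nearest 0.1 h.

Known phases: 12 × 2.3 = 27.6 mm.
Remaining depth = 121.2 − 27.6 = 93.6 mm.
Duration = 93.6 / 13 = 7.2 h.

duration ≈ 7.2 h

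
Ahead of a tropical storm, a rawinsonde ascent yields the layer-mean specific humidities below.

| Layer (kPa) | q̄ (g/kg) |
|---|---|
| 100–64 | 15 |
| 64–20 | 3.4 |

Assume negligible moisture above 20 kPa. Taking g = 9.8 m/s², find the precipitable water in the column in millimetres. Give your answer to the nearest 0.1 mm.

Precipitable water is the column-integrated vapour mass per unit area: PW = (1/g) Σ q̄ Δp, with q in kg/kg and Δp in Pa (1 kg/m² of water = 1 mm).
Layer 100–64 kPa: Δp = 360 hPa = 36000 Pa, q̄ = 0.015 kg/kg → 0.015 × 36000 / 9.8 = 55.10 mm
Layer 64–20 kPa: Δp = 440 hPa = 44000 Pa, q̄ = 0.0034 kg/kg → 0.0034 × 44000 / 9.8 = 15.27 mm
PW = 55.10 + 15.27 = 70.37 ≈ 70.4 mm.

PW ≈ 70.4 mm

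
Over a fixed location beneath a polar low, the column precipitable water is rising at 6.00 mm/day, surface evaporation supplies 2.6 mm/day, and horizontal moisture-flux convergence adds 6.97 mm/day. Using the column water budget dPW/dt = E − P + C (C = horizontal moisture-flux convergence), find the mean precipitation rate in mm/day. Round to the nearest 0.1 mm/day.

P ≈ 3.6 mm/day

dPW/dt = +6.00 mm/day.
P = E + C − dPW/dt = 2.6 + (6.97) − (+6.00) = 3.6 mm/day.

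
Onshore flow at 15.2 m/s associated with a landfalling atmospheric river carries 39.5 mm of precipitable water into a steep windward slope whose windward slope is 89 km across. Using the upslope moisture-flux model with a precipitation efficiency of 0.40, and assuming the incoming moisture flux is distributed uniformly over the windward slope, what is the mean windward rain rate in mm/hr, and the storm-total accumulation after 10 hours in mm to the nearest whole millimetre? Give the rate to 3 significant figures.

R ≈ 9.71 mm/hr; total ≈ 97 mm

Incoming column moisture flux per unit ridge length: F = V × PW = 15.2 × 39.5 = 600.4 mm·m/s.
Spread over the 89 km slope with efficiency ε = 0.40: R = ε·F/W = 0.40 × 600.4 / 89000 m = 2.698e-03 mm/s.
R = 2.698e-03 × 3600 = 9.71 mm/hr.
Over 10 h: total = 9.71 × 10 = 97.1 ≈ 97 mm.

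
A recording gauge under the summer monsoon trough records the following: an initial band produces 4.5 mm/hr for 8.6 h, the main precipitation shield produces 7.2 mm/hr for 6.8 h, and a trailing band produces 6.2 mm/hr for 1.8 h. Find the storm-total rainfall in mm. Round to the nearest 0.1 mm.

total ≈ 98.8 mm

Total = Σ Rᵢ Δtᵢ = 4.5 × 8.6 + 7.2 × 6.8 + 6.2 × 1.8
      = 38.7 + 48.96 + 11.16 = 98.8 mm.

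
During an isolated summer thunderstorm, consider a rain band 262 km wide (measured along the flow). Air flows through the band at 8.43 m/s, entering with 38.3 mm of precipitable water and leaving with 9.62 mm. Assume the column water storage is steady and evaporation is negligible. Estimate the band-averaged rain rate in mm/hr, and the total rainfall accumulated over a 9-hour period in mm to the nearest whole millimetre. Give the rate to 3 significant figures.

R ≈ 3.32 mm/hr; total ≈ 30 mm

Column moisture flux per unit crosswind length is F = V × PW.
Inflow: F_in = 8.43 × 38.3 = 322.869 mm·m/s
Outflow: F_out = 8.43 × 9.62 = 81.0966 mm·m/s
Steady-state rate R = (F_in − F_out)/L = (322.869 − 81.0966) / 262000 m = 9.228e-04 mm/s.
R = 9.228e-04 × 3600 = 3.32 mm/hr.
Over 9 h: total = 3.32 × 9 = 29.88 ≈ 30 mm.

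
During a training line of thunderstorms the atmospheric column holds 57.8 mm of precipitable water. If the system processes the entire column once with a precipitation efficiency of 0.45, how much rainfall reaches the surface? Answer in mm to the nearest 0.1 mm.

rainfall ≈ 26.0 mm

Rainfall = ε × PW = 0.45 × 57.8 = 26.0 mm.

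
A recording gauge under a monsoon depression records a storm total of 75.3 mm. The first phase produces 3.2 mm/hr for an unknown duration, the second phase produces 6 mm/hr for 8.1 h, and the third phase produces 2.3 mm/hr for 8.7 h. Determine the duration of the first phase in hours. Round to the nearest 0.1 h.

duration ≈ 2.1 h

Known phases: 6 × 8.1 + 2.3 × 8.7 = 48.6 + 20.01 = 68.61 mm.
Remaining depth = 75.3 − 68.61 = 6.69 mm.
Duration = 6.69 / 3.2 = 2.1 h.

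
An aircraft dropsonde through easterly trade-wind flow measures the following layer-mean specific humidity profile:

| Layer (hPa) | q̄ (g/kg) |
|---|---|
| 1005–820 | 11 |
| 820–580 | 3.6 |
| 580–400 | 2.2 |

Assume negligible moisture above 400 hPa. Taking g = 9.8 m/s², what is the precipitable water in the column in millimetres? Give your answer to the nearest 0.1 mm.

Precipitable water is the column-integrated vapour mass per unit area: PW = (1/g) Σ q̄ Δp, with q in kg/kg and Δp in Pa (1 kg/m² of water = 1 mm).
Layer 1005–820 hPa: Δp = 185 hPa = 18500 Pa, q̄ = 0.011 kg/kg → 0.011 × 18500 / 9.8 = 20.77 mm
Layer 820–580 hPa: Δp = 240 hPa = 24000 Pa, q̄ = 0.0036 kg/kg → 0.0036 × 24000 / 9.8 = 8.82 mm
Layer 580–400 hPa: Δp = 180 hPa = 18000 Pa, q̄ = 0.0022 kg/kg → 0.0022 × 18000 / 9.8 = 4.04 mm
PW = 20.77 + 8.82 + 4.04 = 33.63 ≈ 33.6 mm.

PW ≈ 33.6 mm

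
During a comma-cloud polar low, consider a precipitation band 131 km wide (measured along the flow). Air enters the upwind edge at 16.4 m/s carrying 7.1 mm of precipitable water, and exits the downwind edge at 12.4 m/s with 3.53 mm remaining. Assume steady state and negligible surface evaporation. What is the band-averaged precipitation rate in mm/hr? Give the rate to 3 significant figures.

Column moisture flux per unit crosswind length is F = V × PW.
Inflow: F_in = 16.4 × 7.1 = 116.44 mm·m/s
Outflow: F_out = 12.4 × 3.53 = 43.772 mm·m/s
Steady-state rate R = (F_in − F_out)/L = (116.44 − 43.772) / 131000 m = 5.547e-04 mm/s.
R = 5.547e-04 × 3600 = 2.00 mm/hr.

R ≈ 2.00 mm/hr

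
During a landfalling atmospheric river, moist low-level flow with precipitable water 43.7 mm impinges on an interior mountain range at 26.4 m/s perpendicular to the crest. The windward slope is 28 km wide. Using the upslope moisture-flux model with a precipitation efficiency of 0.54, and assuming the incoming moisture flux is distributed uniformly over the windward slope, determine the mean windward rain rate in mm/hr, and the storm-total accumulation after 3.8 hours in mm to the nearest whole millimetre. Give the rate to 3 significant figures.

R ≈ 80.1 mm/hr; total ≈ 304 mm

Incoming column moisture flux per unit ridge length: F = V × PW = 26.4 × 43.7 = 1153.68 mm·m/s.
Spread over the 28 km slope with efficiency ε = 0.54: R = ε·F/W = 0.54 × 1153.68 / 28000 m = 2.225e-02 mm/s.
R = 2.225e-02 × 3600 = 80.1 mm/hr.
Over 3.8 h: total = 80.1 × 3.8 = 304.38 ≈ 304 mm.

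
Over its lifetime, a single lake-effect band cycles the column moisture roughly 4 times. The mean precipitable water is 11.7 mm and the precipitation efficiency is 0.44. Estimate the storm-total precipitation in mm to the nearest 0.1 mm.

precipitation ≈ 20.6 mm

Each cycle deposits ε × PW = 0.44 × 11.7 = 5.148 mm.
Over 4 cycles: 4 × 5.148 = 20.6 mm.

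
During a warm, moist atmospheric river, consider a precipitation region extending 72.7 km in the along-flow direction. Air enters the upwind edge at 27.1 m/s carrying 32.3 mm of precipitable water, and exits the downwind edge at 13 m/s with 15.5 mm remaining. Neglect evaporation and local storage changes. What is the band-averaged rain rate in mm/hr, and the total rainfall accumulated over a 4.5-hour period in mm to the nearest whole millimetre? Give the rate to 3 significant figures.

Column moisture flux per unit crosswind length is F = V × PW.
Inflow: F_in = 27.1 × 32.3 = 875.33 mm·m/s
Outflow: F_out = 13 × 15.5 = 201.5 mm·m/s
Steady-state rate R = (F_in − F_out)/L = (875.33 − 201.5) / 72700 m = 9.269e-03 mm/s.
R = 9.269e-03 × 3600 = 33.4 mm/hr.
Over 4.5 h: total = 33.4 × 4.5 = 150.3 ≈ 150 mm.

R ≈ 33.4 mm/hr; total ≈ 150 mm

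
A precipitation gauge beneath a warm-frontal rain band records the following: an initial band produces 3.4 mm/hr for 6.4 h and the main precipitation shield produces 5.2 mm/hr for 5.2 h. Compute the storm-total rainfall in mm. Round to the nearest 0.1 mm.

Total = Σ Rᵢ Δtᵢ = 3.4 × 6.4 + 5.2 × 5.2
      = 21.76 + 27.04 = 48.8 mm.

total ≈ 48.8 mm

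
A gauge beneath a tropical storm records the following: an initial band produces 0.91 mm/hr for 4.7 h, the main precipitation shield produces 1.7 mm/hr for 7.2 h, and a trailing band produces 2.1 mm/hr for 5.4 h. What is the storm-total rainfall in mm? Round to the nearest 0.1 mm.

Total = Σ Rᵢ Δtᵢ = 0.91 × 4.7 + 1.7 × 7.2 + 2.1 × 5.4
      = 4.277 + 12.24 + 11.34 = 27.9 mm.

total ≈ 27.9 mm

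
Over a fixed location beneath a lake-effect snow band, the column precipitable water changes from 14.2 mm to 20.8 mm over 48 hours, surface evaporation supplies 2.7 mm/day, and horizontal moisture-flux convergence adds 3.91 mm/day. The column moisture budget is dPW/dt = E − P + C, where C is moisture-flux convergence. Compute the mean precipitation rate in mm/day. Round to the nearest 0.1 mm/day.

P ≈ 3.3 mm/day

dPW/dt = (20.8 − 14.2) mm / (48/24 day) = +3.300 mm/day.
P = E + C − dPW/dt = 2.7 + (3.91) − (+3.300) = 3.3 mm/day.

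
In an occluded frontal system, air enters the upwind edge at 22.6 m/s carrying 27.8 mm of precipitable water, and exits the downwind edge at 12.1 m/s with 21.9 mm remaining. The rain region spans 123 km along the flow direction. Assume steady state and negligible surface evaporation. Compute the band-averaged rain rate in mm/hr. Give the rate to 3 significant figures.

Column moisture flux per unit crosswind length is F = V × PW.
Inflow: F_in = 22.6 × 27.8 = 628.28 mm·m/s
Outflow: F_out = 12.1 × 21.9 = 264.99 mm·m/s
Steady-state rate R = (F_in − F_out)/L = (628.28 − 264.99) / 123000 m = 2.954e-03 mm/s.
R = 2.954e-03 × 3600 = 10.6 mm/hr.

R ≈ 10.6 mm/hr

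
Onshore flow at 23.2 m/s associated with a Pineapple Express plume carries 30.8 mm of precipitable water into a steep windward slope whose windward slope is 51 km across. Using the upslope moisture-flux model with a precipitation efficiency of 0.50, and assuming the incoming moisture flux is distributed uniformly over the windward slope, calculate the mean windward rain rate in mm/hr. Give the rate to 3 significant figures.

R ≈ 25.2 mm/hr

Incoming column moisture flux per unit ridge length: F = V × PW = 23.2 × 30.8 = 714.56 mm·m/s.
Spread over the 51 km slope with efficiency ε = 0.50: R = ε·F/W = 0.50 × 714.56 / 51000 m = 7.005e-03 mm/s.
R = 7.005e-03 × 3600 = 25.2 mm/hr.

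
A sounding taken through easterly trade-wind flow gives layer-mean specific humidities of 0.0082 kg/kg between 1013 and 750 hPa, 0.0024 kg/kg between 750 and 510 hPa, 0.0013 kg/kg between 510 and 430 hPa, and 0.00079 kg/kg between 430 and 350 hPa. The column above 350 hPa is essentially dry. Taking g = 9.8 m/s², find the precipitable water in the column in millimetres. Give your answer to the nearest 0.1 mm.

PW ≈ 29.6 mm

Precipitable water is the column-integrated vapour mass per unit area: PW = (1/g) Σ q̄ Δp, with q in kg/kg and Δp in Pa (1 kg/m² of water = 1 mm).
Layer 1013–750 hPa: Δp = 263 hPa = 26300 Pa, q̄ = 0.0082 kg/kg → 0.0082 × 26300 / 9.8 = 22.01 mm
Layer 750–510 hPa: Δp = 240 hPa = 24000 Pa, q̄ = 0.0024 kg/kg → 0.0024 × 24000 / 9.8 = 5.88 mm
Layer 510–430 hPa: Δp = 80 hPa = 8000 Pa, q̄ = 0.0013 kg/kg → 0.0013 × 8000 / 9.8 = 1.06 mm
Layer 430–350 hPa: Δp = 80 hPa = 8000 Pa, q̄ = 0.00079 kg/kg → 0.00079 × 8000 / 9.8 = 0.64 mm
PW = 22.01 + 5.88 + 1.06 + 0.64 = 29.59 ≈ 29.6 mm.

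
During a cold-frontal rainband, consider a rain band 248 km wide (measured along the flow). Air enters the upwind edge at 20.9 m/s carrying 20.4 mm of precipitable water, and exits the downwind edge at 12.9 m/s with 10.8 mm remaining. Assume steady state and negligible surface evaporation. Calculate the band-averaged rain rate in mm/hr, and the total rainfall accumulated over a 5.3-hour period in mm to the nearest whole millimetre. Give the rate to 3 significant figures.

R ≈ 4.17 mm/hr; total ≈ 22 mm

Column moisture flux per unit crosswind length is F = V × PW.
Inflow: F_in = 20.9 × 20.4 = 426.36 mm·m/s
Outflow: F_out = 12.9 × 10.8 = 139.32 mm·m/s
Steady-state rate R = (F_in − F_out)/L = (426.36 − 139.32) / 248000 m = 1.157e-03 mm/s.
R = 1.157e-03 × 3600 = 4.17 mm/hr.
Over 5.3 h: total = 4.17 × 5.3 = 22.101 ≈ 22 mm.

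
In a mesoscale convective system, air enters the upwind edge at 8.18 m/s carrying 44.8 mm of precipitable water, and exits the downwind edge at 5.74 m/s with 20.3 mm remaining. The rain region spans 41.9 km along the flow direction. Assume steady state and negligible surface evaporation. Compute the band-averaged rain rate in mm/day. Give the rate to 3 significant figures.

R ≈ 515 mm/day

Column moisture flux per unit crosswind length is F = V × PW.
Inflow: F_in = 8.18 × 44.8 = 366.464 mm·m/s
Outflow: F_out = 5.74 × 20.3 = 116.522 mm·m/s
Steady-state rate R = (F_in − F_out)/L = (366.464 − 116.522) / 41900 m = 5.965e-03 mm/s.
R = 5.965e-03 × 3600 × 24 = 515 mm/day.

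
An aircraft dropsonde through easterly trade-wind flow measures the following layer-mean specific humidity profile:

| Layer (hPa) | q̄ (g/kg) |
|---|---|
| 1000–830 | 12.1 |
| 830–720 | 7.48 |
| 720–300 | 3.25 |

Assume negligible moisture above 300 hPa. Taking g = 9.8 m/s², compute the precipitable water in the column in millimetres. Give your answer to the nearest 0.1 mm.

PW ≈ 43.3 mm

Precipitable water is the column-integrated vapour mass per unit area: PW = (1/g) Σ q̄ Δp, with q in kg/kg and Δp in Pa (1 kg/m² of water = 1 mm).
Layer 1000–830 hPa: Δp = 170 hPa = 17000 Pa, q̄ = 0.0121 kg/kg → 0.0121 × 17000 / 9.8 = 20.99 mm
Layer 830–720 hPa: Δp = 110 hPa = 11000 Pa, q̄ = 0.00748 kg/kg → 0.00748 × 11000 / 9.8 = 8.40 mm
Layer 720–300 hPa: Δp = 420 hPa = 42000 Pa, q̄ = 0.00325 kg/kg → 0.00325 × 42000 / 9.8 = 13.93 mm
PW = 20.99 + 8.40 + 13.93 = 43.32 ≈ 43.3 mm.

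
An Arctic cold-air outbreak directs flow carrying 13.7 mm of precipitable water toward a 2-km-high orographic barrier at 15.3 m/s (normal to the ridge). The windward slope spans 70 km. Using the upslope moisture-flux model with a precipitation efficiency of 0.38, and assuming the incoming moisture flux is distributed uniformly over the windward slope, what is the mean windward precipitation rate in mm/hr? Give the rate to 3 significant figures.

R ≈ 4.10 mm/hr

Incoming column moisture flux per unit ridge length: F = V × PW = 15.3 × 13.7 = 209.61 mm·m/s.
Spread over the 70 km slope with efficiency ε = 0.38: R = ε·F/W = 0.38 × 209.61 / 70000 m = 1.138e-03 mm/s.
R = 1.138e-03 × 3600 = 4.10 mm/hr.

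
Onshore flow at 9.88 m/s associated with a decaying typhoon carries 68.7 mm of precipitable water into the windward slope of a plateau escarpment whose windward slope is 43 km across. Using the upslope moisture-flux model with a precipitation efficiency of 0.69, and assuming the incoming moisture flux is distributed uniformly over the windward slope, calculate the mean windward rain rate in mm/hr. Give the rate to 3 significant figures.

Incoming column moisture flux per unit ridge length: F = V × PW = 9.88 × 68.7 = 678.756 mm·m/s.
Spread over the 43 km slope with efficiency ε = 0.69: R = ε·F/W = 0.69 × 678.756 / 43000 m = 1.089e-02 mm/s.
R = 1.089e-02 × 3600 = 39.2 mm/hr.

R ≈ 39.2 mm/hr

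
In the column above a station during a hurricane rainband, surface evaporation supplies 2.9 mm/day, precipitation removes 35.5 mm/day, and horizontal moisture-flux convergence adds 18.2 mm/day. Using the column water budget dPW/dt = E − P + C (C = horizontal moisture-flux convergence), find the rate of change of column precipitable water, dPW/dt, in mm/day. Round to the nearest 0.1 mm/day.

dPW/dt ≈ -14.4 mm/day

dPW/dt = E − P + C = 2.9 − 35.5 + (18.2) = -14.4 mm/day.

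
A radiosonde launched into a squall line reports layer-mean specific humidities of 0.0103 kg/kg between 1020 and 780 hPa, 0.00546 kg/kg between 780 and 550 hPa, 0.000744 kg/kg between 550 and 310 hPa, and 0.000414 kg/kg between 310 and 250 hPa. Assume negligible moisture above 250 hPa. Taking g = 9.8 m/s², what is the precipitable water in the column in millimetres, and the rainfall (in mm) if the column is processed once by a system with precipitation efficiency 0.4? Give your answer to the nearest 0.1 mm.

Precipitable water is the column-integrated vapour mass per unit area: PW = (1/g) Σ q̄ Δp, with q in kg/kg and Δp in Pa (1 kg/m² of water = 1 mm).
Layer 1020–780 hPa: Δp = 240 hPa = 24000 Pa, q̄ = 0.0103 kg/kg → 0.0103 × 24000 / 9.8 = 25.22 mm
Layer 780–550 hPa: Δp = 230 hPa = 23000 Pa, q̄ = 0.00546 kg/kg → 0.00546 × 23000 / 9.8 = 12.81 mm
Layer 550–310 hPa: Δp = 240 hPa = 24000 Pa, q̄ = 0.000744 kg/kg → 0.000744 × 24000 / 9.8 = 1.82 mm
Layer 310–250 hPa: Δp = 60 hPa = 6000 Pa, q̄ = 0.000414 kg/kg → 0.000414 × 6000 / 9.8 = 0.25 mm
PW = 25.22 + 12.81 + 1.82 + 0.25 = 40.10 ≈ 40.1 mm.
Rainfall = ε × PW = 0.4 × 40.1 = 16.0 mm.

PW ≈ 40.1 mm; rainfall ≈ 16.0 mm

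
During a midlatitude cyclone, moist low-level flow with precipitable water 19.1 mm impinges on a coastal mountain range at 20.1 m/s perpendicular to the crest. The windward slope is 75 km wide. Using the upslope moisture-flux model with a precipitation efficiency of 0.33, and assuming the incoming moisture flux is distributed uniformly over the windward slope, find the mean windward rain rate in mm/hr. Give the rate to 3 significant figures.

R ≈ 6.08 mm/hr

Incoming column moisture flux per unit ridge length: F = V × PW = 20.1 × 19.1 = 383.91 mm·m/s.
Spread over the 75 km slope with efficiency ε = 0.33: R = ε·F/W = 0.33 × 383.91 / 75000 m = 1.689e-03 mm/s.
R = 1.689e-03 × 3600 = 6.08 mm/hr.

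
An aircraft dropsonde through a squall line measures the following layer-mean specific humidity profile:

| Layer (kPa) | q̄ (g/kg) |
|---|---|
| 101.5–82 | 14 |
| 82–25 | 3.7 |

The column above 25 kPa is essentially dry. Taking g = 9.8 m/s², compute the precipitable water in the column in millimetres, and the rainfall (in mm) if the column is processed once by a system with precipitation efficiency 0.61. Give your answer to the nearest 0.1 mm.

PW ≈ 49.4 mm; rainfall ≈ 30.1 mm

Precipitable water is the column-integrated vapour mass per unit area: PW = (1/g) Σ q̄ Δp, with q in kg/kg and Δp in Pa (1 kg/m² of water = 1 mm).
Layer 101.5–82 kPa: Δp = 195 hPa = 19500 Pa, q̄ = 0.014 kg/kg → 0.014 × 19500 / 9.8 = 27.86 mm
Layer 82–25 kPa: Δp = 570 hPa = 57000 Pa, q̄ = 0.0037 kg/kg → 0.0037 × 57000 / 9.8 = 21.52 mm
PW = 27.86 + 21.52 = 49.38 ≈ 49.4 mm.
Rainfall = ε × PW = 0.61 × 49.4 = 30.1 mm.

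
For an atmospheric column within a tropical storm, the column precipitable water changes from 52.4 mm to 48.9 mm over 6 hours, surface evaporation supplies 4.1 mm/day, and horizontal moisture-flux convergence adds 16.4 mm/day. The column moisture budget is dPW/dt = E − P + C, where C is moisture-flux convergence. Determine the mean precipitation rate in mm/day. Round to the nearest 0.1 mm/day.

P ≈ 34.5 mm/day

dPW/dt = (48.9 − 52.4) mm / (6/24 day) = -14.000 mm/day.
P = E + C − dPW/dt = 4.1 + (16.4) − (-14.000) = 34.5 mm/day.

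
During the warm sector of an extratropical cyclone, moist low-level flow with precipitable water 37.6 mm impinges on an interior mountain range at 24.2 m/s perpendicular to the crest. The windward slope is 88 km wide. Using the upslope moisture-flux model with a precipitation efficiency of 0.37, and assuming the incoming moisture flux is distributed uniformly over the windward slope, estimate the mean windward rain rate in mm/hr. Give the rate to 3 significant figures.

Incoming column moisture flux per unit ridge length: F = V × PW = 24.2 × 37.6 = 909.92 mm·m/s.
Spread over the 88 km slope with efficiency ε = 0.37: R = ε·F/W = 0.37 × 909.92 / 88000 m = 3.826e-03 mm/s.
R = 3.826e-03 × 3600 = 13.8 mm/hr.

R ≈ 13.8 mm/hr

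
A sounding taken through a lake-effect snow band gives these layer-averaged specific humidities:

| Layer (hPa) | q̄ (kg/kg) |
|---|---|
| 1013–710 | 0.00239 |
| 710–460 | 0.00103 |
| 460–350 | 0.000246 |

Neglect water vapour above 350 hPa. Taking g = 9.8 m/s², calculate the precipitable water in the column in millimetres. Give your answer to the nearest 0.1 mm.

PW ≈ 10.3 mm

Precipitable water is the column-integrated vapour mass per unit area: PW = (1/g) Σ q̄ Δp, with q in kg/kg and Δp in Pa (1 kg/m² of water = 1 mm).
Layer 1013–710 hPa: Δp = 303 hPa = 30300 Pa, q̄ = 0.00239 kg/kg → 0.00239 × 30300 / 9.8 = 7.39 mm
Layer 710–460 hPa: Δp = 250 hPa = 25000 Pa, q̄ = 0.00103 kg/kg → 0.00103 × 25000 / 9.8 = 2.63 mm
Layer 460–350 hPa: Δp = 110 hPa = 11000 Pa, q̄ = 0.000246 kg/kg → 0.000246 × 11000 / 9.8 = 0.28 mm
PW = 7.39 + 2.63 + 0.28 = 10.30 ≈ 10.3 mm.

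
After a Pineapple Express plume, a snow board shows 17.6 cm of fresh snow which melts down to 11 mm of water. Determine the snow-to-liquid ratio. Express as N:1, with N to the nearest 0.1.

Ratio = snow depth / SWE = 176 mm / 11 mm = 16.0, i.e. 16.0:1.

ratio ≈ 16.0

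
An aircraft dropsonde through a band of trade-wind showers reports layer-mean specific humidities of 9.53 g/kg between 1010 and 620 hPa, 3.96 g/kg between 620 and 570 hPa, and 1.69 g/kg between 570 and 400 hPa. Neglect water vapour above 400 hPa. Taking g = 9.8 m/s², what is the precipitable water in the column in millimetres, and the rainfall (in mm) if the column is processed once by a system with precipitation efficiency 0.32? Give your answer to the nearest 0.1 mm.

Precipitable water is the column-integrated vapour mass per unit area: PW = (1/g) Σ q̄ Δp, with q in kg/kg and Δp in Pa (1 kg/m² of water = 1 mm).
Layer 1010–620 hPa: Δp = 390 hPa = 39000 Pa, q̄ = 0.00953 kg/kg → 0.00953 × 39000 / 9.8 = 37.93 mm
Layer 620–570 hPa: Δp = 50 hPa = 5000 Pa, q̄ = 0.00396 kg/kg → 0.00396 × 5000 / 9.8 = 2.02 mm
Layer 570–400 hPa: Δp = 170 hPa = 17000 Pa, q̄ = 0.00169 kg/kg → 0.00169 × 17000 / 9.8 = 2.93 mm
PW = 37.93 + 2.02 + 2.93 = 42.88 ≈ 42.9 mm.
Rainfall = ε × PW = 0.32 × 42.9 = 13.7 mm.

PW ≈ 42.9 mm; rainfall ≈ 13.7 mm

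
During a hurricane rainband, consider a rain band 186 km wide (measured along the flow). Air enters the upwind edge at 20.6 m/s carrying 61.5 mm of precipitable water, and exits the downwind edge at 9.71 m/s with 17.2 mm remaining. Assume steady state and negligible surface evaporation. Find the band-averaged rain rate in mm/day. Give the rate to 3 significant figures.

R ≈ 511 mm/day

Column moisture flux per unit crosswind length is F = V × PW.
Inflow: F_in = 20.6 × 61.5 = 1266.9 mm·m/s
Outflow: F_out = 9.71 × 17.2 = 167.012 mm·m/s
Steady-state rate R = (F_in − F_out)/L = (1266.9 − 167.012) / 186000 m = 5.913e-03 mm/s.
R = 5.913e-03 × 3600 × 24 = 511 mm/day.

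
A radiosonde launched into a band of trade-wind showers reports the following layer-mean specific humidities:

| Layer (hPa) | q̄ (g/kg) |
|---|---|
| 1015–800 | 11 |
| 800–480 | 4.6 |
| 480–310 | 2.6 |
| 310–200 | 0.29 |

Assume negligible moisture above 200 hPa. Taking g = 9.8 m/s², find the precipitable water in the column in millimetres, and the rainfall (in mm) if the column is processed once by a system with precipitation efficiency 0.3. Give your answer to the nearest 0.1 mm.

PW ≈ 44.0 mm; rainfall ≈ 13.2 mm

Precipitable water is the column-integrated vapour mass per unit area: PW = (1/g) Σ q̄ Δp, with q in kg/kg and Δp in Pa (1 kg/m² of water = 1 mm).
Layer 1015–800 hPa: Δp = 215 hPa = 21500 Pa, q̄ = 0.011 kg/kg → 0.011 × 21500 / 9.8 = 24.13 mm
Layer 800–480 hPa: Δp = 320 hPa = 32000 Pa, q̄ = 0.0046 kg/kg → 0.0046 × 32000 / 9.8 = 15.02 mm
Layer 480–310 hPa: Δp = 170 hPa = 17000 Pa, q̄ = 0.0026 kg/kg → 0.0026 × 17000 / 9.8 = 4.51 mm
Layer 310–200 hPa: Δp = 110 hPa = 11000 Pa, q̄ = 0.00029 kg/kg → 0.00029 × 11000 / 9.8 = 0.33 mm
PW = 24.13 + 15.02 + 4.51 + 0.33 = 43.99 ≈ 44.0 mm.
Rainfall = ε × PW = 0.3 × 44.0 = 13.2 mm.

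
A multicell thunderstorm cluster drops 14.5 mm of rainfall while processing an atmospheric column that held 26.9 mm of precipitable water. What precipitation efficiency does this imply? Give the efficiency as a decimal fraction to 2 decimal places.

ε = rainfall / PW = 14.5 / 26.9 = 0.54.

ε ≈ 0.54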